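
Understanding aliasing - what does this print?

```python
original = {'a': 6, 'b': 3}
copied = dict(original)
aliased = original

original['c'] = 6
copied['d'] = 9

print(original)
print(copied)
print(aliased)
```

Key concept: dict() creates copy, assignment creates alias.
Step by step:
`original = {'a': 6, 'b': 3}` → original = {'a': 6, 'b': 3}
`copied = dict(original)` → copied = {'a': 6, 'b': 3}
`aliased = original` → aliased = {'a': 6, 'b': 3} (same object as original)
`original['c'] = 6` → original = {'a': 6, 'b': 3, 'c': 6} (same object as aliased); aliased = {'a': 6, 'b': 3, 'c': 6} (same object as original)
`copied['d'] = 9` → copied = {'a': 6, 'b': 3, 'd': 9}
`print(original)` → prints {'a': 6, 'b': 3, 'c': 6}
`print(copied)` → prints {'a': 6, 'b': 3, 'd': 9}
`print(aliased)` → prints {'a': 6, 'b': 3, 'c': 6}

Answer:
{'a': 6, 'b': 3, 'c': 6}
{'a': 6, 'b': 3, 'd': 9}
{'a': 6, 'b': 3, 'c': 6}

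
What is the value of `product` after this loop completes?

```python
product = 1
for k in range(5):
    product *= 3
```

3^5 = 243
`product` takes the values: 1 → 3 → 9 → 27 → 81 → 243

Answer: 243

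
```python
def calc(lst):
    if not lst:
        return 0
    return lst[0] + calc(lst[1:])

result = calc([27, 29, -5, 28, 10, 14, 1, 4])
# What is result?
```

27 + 29 + (-5) + 28 + 10 + 14 + 1 + 4 + 0 = 108

Answer: 108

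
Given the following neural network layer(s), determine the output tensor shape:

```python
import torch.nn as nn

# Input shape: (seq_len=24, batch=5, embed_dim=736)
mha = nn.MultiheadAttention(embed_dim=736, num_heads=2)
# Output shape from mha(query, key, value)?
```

Input: (24, 5, 736) -> Output: (24, 5, 736)

Answer: (24, 5, 736)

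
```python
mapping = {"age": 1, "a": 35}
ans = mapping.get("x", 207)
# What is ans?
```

Trace:
`mapping = {"age": 1, "a": 35}` → mapping = {'age': 1, 'a': 35}
`ans = mapping.get("x", 207)` → ans = 207
So ans = 207

Answer: 207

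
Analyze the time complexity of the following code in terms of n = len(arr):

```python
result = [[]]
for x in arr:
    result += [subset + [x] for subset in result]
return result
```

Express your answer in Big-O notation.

This is subset (power-set) generation — 2^n subsets, each materialised as a list of up to n elements. Time complexity: O(n · 2^n).

Answer: O(n · 2^n)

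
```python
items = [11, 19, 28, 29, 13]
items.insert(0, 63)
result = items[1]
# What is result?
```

Trace:
`items = [11, 19, 28, 29, 13]` → items = [11, 19, 28, 29, 13]
`items.insert(0, 63)` → items = [63, 11, 19, 28, 29, 13]
`result = items[1]` → result = 11
So result = 11

Answer: 11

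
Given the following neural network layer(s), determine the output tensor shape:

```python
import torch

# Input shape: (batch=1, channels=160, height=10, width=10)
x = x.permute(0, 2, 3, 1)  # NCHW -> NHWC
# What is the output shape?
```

Input: (1, 160, 10, 10) -> Output: (1, 10, 10, 160)

Answer: (1, 10, 10, 160)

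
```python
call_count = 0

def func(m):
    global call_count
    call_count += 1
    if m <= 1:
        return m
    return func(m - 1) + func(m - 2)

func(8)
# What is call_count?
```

Calls(m) = 1 + Calls(m-1) + Calls(m-2); Calls(0)=Calls(1)=1. For m=8 this gives 67.

Answer: 67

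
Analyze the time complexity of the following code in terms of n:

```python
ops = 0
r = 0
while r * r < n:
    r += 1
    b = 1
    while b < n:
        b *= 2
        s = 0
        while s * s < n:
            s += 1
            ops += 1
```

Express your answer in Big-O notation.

Each loop level contributes: √n × log n × √n. Multiplying the contributions gives O(n log n).

Answer: O(n log n)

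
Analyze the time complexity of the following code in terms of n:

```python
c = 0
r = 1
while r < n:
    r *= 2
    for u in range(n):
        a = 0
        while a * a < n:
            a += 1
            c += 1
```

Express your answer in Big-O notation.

Each loop level contributes: log n × n × √n. Multiplying the contributions gives O(n√n log n).

Answer: O(n√n log n)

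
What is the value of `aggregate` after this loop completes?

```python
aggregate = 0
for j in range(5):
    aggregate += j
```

Sum of 0 to 4 = 10
`aggregate` takes the values: 0 → 1 → 3 → 6 → 10

Answer: 10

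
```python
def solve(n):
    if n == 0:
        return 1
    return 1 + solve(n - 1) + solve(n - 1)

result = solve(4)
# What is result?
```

solve(n) = 1 + 2·solve(n-1), solve(0)=1. Closed form: (1+1)·2^4 - 1 = 31.

Answer: 31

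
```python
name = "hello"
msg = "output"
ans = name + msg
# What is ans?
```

Trace:
`name = "hello"` → name = 'hello'
`msg = "output"` → msg = 'output'
`ans = name + msg` → ans = 'hellooutput'
So ans = 'hellooutput'

Answer: 'hellooutput'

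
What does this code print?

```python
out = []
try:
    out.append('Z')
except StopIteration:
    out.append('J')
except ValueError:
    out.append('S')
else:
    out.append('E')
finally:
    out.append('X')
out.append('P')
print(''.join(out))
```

Execution trace: 'Z' (try body, no exception) → 'E' (else) → 'X' (finally) → 'P' (after the try/except). Output: ZEXP

Answer: ZEXP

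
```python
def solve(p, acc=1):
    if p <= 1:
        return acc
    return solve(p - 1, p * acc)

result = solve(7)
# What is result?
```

Accumulator trace (n, acc): (7, 1) -> (6, 7) -> (5, 42) -> (4, 210) -> (3, 840) -> (2, 2520) -> (1, 5040) -> return 5040

Answer: 5040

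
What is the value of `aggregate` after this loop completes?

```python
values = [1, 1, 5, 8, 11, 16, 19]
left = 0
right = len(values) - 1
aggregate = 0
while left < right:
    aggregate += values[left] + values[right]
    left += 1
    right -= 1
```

Sum of pairs from ends
`aggregate` takes the values: 0 → 20 → 37 → 53

Answer: 53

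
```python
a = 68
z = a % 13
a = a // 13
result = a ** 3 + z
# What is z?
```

Trace:
`a = 68` → a = 68
`z = a % 13` → z = 3
`a = a // 13` → a = 5
`result = a ** 3 + z` → result = 128
So z = 3

Answer: 3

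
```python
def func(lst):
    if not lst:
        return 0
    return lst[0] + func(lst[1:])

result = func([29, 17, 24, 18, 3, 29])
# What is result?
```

29 + 17 + 24 + 18 + 3 + 29 + 0 = 120

Answer: 120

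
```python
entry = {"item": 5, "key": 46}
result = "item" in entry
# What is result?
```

Trace:
`entry = {"item": 5, "key": 46}` → entry = {'item': 5, 'key': 46}
`result = "item" in entry` → result = True
So result = True

Answer: True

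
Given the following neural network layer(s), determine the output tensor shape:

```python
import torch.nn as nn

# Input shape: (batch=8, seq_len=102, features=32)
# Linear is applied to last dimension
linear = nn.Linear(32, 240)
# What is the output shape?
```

Input: (8, 102, 32) -> Output: (8, 102, 240)

Answer: (8, 102, 240)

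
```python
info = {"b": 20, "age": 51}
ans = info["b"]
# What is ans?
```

Trace:
`info = {"b": 20, "age": 51}` → info = {'b': 20, 'age': 51}
`ans = info["b"]` → ans = 20
So ans = 20

Answer: 20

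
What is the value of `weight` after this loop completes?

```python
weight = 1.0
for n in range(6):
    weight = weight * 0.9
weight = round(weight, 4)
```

Exponential decay: 1.0 * 0.9^6
`weight` takes the values: 1.0 → 0.9 → 0.81 → 0.729 → 0.6561 → 0.59049 → 0.531441 → 0.5314

Answer: 0.5314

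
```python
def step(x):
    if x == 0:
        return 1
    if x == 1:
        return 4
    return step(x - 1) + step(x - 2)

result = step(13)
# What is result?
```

Build up from base cases: step(0)=1, step(1)=4, step(2)=5, step(3)=9, step(4)=14, step(5)=23, step(6)=37, ..., step(13)=1076

Answer: 1076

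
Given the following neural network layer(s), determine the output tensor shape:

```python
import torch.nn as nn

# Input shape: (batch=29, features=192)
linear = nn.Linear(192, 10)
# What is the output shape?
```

Input: (29, 192) -> Output: (29, 10)

Answer: (29, 10)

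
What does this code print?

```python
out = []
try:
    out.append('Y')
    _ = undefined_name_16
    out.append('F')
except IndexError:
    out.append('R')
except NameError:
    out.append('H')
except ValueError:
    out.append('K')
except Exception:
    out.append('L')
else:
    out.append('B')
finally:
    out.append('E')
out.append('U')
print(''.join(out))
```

Execution trace: 'Y' (try body) → 'H' (except NameError) → 'E' (finally) → 'U' (after the try/except). Output: YHEU

Answer: YHEU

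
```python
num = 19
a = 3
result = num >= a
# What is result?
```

Trace:
`num = 19` → num = 19
`a = 3` → a = 3
`result = num >= a` → result = True
So result = True

Answer: True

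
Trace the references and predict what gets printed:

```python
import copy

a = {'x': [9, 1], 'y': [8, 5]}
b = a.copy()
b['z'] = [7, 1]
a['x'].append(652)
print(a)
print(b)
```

Key concept: shallow copy of dict with mutable values.
Step by step:
`a = {'x': [9, 1], 'y': [8, 5]}` → a = {'x': [9, 1], 'y': [8, 5]}
`b = a.copy()` → b = {'x': [9, 1], 'y': [8, 5]}
`b['z'] = [7, 1]` → b = {'x': [9, 1], 'y': [8, 5], 'z': [7, 1]}
`a['x'].append(652)` → a = {'x': [9, 1, 652], 'y': [8, 5]}; b = {'x': [9, 1, 652], 'y': [8, 5], 'z': [7, 1]}
`print(a)` → prints {'x': [9, 1, 652], 'y': [8, 5]}
`print(b)` → prints {'x': [9, 1, 652], 'y': [8, 5], 'z': [7, 1]}

Answer:
{'x': [9, 1, 652], 'y': [8, 5]}
{'x': [9, 1, 652], 'y': [8, 5], 'z': [7, 1]}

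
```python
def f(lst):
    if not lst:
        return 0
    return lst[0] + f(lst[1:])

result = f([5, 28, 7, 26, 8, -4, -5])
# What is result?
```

5 + 28 + 7 + 26 + 8 + (-4) + (-5) + 0 = 65

Answer: 65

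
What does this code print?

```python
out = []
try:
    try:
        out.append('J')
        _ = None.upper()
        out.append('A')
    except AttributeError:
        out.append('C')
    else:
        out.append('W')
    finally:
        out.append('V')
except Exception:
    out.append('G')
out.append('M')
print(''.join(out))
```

Execution trace: 'J' (inner try body) → 'C' (inner except AttributeError) → 'V' (inner finally) → 'M' (after the try/except). Output: JCVM

Answer: JCVM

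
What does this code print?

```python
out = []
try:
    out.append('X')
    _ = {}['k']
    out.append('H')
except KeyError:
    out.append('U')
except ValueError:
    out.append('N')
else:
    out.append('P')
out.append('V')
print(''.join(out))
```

Execution trace: 'X' (try body) → 'U' (except KeyError) → 'V' (after the try/except). Output: XUV

Answer: XUV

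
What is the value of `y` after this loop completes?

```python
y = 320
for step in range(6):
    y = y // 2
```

Halve 6 times: 320 // 2^6 = 5
`y` takes the values: 320 → 160 → 80 → 40 → 20 → 10 → 5

Answer: 5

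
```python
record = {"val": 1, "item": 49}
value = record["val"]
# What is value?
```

Trace:
`record = {"val": 1, "item": 49}` → record = {'val': 1, 'item': 49}
`value = record["val"]` → value = 1
So value = 1

Answer: 1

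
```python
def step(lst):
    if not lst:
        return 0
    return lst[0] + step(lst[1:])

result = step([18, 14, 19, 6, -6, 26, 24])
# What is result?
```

18 + 14 + 19 + 6 + (-6) + 26 + 24 + 0 = 101

Answer: 101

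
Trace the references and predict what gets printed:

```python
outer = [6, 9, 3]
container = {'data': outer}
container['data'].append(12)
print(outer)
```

Key concept: dict holds reference to list.
Step by step:
`outer = [6, 9, 3]` → outer = [6, 9, 3]
`container = {'data': outer}` → container = {'data': [6, 9, 3]}
`container['data'].append(12)` → outer = [6, 9, 3, 12]; container = {'data': [6, 9, 3, 12]}
`print(outer)` → prints [6, 9, 3, 12]

Answer: [6, 9, 3, 12]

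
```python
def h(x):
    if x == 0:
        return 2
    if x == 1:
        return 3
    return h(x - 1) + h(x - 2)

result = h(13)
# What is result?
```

Build up from base cases: h(0)=2, h(1)=3, h(2)=5, h(3)=8, h(4)=13, h(5)=21, h(6)=34, ..., h(13)=987

Answer: 987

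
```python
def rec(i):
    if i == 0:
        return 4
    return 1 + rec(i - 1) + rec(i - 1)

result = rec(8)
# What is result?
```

rec(i) = 1 + 2·rec(i-1), rec(0)=4. Closed form: (4+1)·2^8 - 1 = 1279.

Answer: 1279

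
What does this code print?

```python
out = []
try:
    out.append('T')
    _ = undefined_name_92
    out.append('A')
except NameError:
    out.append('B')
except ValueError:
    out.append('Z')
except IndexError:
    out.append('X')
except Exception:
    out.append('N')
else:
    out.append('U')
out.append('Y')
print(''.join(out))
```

Execution trace: 'T' (try body) → 'B' (except NameError) → 'Y' (after the try/except). Output: TBY

Answer: TBY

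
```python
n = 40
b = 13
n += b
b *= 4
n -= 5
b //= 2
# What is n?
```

Trace:
`n = 40` → n = 40
`b = 13` → b = 13
`n += b` → n = 53
`b *= 4` → b = 52
`n -= 5` → n = 48
`b //= 2` → b = 26
So n = 48

Answer: 48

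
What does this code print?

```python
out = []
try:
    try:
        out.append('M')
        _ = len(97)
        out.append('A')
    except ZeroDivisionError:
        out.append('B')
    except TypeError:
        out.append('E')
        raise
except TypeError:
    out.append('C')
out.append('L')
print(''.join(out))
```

Execution trace: 'M' (try body) → 'E' (except TypeError) → 'C' (outer except TypeError) → 'L' (after the try/except). Output: MECL

Answer: MECL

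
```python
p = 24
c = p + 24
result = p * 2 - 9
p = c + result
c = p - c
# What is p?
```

Trace:
`p = 24` → p = 24
`c = p + 24` → c = 48
`result = p * 2 - 9` → result = 39
`p = c + result` → p = 87
`c = p - c` → c = 39
So p = 87

Answer: 87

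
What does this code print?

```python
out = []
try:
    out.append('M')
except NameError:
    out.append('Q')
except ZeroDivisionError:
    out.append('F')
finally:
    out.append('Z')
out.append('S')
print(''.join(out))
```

Execution trace: 'M' (try body, no exception) → 'Z' (finally) → 'S' (after the try/except). Output: MZS

Answer: MZS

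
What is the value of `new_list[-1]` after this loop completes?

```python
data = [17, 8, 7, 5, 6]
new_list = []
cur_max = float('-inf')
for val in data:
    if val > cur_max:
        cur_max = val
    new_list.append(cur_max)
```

Running max ends at 17
`new_list` takes the values: [] → [17] → [17, 17] → [17, 17, 17] → [17, 17, 17, 17] → [17, 17, 17, 17, 17]
So `new_list[-1]` = 17

Answer: 17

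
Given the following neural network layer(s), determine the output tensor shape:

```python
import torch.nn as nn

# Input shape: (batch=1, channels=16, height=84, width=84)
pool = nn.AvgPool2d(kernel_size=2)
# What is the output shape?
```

Input: (1, 16, 84, 84) -> Output: (1, 16, 42, 42)

Answer: (1, 16, 42, 42)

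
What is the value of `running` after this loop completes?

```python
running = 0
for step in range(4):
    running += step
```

Sum of 0 to 3 = 6
`running` takes the values: 0 → 1 → 3 → 6

Answer: 6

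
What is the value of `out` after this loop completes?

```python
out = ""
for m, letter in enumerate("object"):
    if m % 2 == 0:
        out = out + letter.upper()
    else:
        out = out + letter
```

Uppercase even positions in 'object'
`out` takes the values: "" → "O" → "Ob" → "ObJ" → "ObJe" → "ObJeC" → "ObJeCt"

Answer: "ObJeCt"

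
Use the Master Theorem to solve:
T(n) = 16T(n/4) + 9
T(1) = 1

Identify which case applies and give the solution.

a=16, b=4, f(n)=9. log_4(16) = 2. Since c=0 < 2, Case 1 applies: T(n) = Θ(n^log_b(a)) = O(n^2).

Answer: O(n^2) - Case 1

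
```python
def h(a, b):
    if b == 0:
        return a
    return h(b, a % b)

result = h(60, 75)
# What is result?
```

h(60, 75) -> h(75, 60) -> h(60, 15) -> h(15, 0) -> 15

Answer: 15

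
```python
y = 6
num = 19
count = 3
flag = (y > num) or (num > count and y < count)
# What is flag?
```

Trace:
`y = 6` → y = 6
`num = 19` → num = 19
`count = 3` → count = 3
`flag = (y > num) or (num > count and y < count)` → flag = False
So flag = False

Answer: False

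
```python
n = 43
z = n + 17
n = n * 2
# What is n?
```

Trace:
`n = 43` → n = 43
`z = n + 17` → z = 60
`n = n * 2` → n = 86
So n = 86

Answer: 86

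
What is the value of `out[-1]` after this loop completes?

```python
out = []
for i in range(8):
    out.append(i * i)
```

Last element of squares 0 to 7
`out` takes the values: [] → [0] → [0, 1] → [0, 1, 4] → [0, 1, 4, 9] → [0, 1, 4, 9, 16] → [0, 1, 4, 9, 16, 25] → [0, 1, 4, 9, 16, 25, 36] → [0, 1, 4, 9, 16, 25, 36, 49]
So `out[-1]` = 49

Answer: 49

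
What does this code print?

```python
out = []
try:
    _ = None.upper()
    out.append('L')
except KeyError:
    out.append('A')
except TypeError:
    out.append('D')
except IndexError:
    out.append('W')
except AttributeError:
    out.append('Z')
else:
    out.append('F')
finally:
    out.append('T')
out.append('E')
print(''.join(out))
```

Execution trace: 'Z' (except AttributeError) → 'T' (finally) → 'E' (after the try/except). Output: ZTE

Answer: ZTE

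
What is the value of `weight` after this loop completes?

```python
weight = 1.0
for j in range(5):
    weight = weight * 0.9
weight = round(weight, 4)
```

Exponential decay: 1.0 * 0.9^5
`weight` takes the values: 1.0 → 0.9 → 0.81 → 0.729 → 0.6561 → 0.59049 → 0.5905

Answer: 0.5905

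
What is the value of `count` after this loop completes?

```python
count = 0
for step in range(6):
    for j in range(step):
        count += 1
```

Triangle number: 0+1+2+...+5
`count` takes the values: 0 → 1 → 2 → 3 → 4 → 5 → 6 → 7 → 8 → 9 → 10 → 11 → 12 → 13 → 14 → 15

Answer: 15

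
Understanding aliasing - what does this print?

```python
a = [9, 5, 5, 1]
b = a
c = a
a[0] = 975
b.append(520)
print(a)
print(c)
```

Key concept: multiple aliases.
Step by step:
`a = [9, 5, 5, 1]` → a = [9, 5, 5, 1]
`b = a` → b = [9, 5, 5, 1] (same object as a)
`c = a` → c = [9, 5, 5, 1] (same object as a, b)
`a[0] = 975` → a = [975, 5, 5, 1] (same object as b, c); b = [975, 5, 5, 1] (same object as a, c); c = [975, 5, 5, 1] (same object as a, b)
`b.append(520)` → a = [975, 5, 5, 1, 520] (same object as b, c); b = [975, 5, 5, 1, 520] (same object as a, c); c = [975, 5, 5, 1, 520] (same object as a, b)
`print(a)` → prints [975, 5, 5, 1, 520]
`print(c)` → prints [975, 5, 5, 1, 520]

Answer:
[975, 5, 5, 1, 520]
[975, 5, 5, 1, 520]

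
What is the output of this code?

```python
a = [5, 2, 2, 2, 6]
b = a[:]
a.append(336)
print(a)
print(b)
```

Key concept: slice [:] creates copy.
Step by step:
`a = [5, 2, 2, 2, 6]` → a = [5, 2, 2, 2, 6]
`b = a[:]` → b = [5, 2, 2, 2, 6]
`a.append(336)` → a = [5, 2, 2, 2, 6, 336]
`print(a)` → prints [5, 2, 2, 2, 6, 336]
`print(b)` → prints [5, 2, 2, 2, 6]

Answer:
[5, 2, 2, 2, 6, 336]
[5, 2, 2, 2, 6]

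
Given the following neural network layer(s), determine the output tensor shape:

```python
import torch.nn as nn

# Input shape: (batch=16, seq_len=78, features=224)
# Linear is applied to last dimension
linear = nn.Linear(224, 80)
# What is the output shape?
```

Input: (16, 78, 224) -> Output: (16, 78, 80)

Answer: (16, 78, 80)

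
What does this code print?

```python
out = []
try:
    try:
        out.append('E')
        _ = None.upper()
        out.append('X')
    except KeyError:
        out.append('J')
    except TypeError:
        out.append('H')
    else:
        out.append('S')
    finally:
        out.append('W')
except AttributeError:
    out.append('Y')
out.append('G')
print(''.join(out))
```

Execution trace: 'E' (try body) → 'W' (finally) → 'Y' (outer except AttributeError) → 'G' (after the try/except). Output: EWYG

Answer: EWYG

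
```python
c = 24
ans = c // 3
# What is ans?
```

Trace:
`c = 24` → c = 24
`ans = c // 3` → ans = 8
So ans = 8

Answer: 8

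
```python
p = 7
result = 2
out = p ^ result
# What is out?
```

Trace:
`p = 7` → p = 7
`result = 2` → result = 2
`out = p ^ result` → out = 5
So out = 5

Answer: 5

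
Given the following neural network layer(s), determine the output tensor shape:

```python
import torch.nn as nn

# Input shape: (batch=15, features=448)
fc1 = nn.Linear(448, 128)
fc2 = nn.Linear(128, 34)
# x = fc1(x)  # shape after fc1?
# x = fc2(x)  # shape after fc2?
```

Input: (15, 448) -> after fc1: (15, 128) -> Output: (15, 34)

Answer: (15, 34)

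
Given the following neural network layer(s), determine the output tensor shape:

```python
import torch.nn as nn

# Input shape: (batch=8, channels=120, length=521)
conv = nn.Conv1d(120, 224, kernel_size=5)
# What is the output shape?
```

Input: (8, 120, 521) -> Output: (8, 224, 517)

Answer: (8, 224, 517)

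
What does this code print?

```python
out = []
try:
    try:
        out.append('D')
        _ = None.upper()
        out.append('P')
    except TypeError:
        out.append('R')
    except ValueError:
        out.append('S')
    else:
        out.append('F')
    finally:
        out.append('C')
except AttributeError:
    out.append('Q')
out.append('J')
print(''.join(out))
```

Execution trace: 'D' (try body) → 'C' (finally) → 'Q' (outer except AttributeError) → 'J' (after the try/except). Output: DCQJ

Answer: DCQJ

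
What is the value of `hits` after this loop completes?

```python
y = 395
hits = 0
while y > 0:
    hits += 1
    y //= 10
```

Count digits by repeated division by 10
`hits` takes the values: 0 → 1 → 2 → 3

Answer: 3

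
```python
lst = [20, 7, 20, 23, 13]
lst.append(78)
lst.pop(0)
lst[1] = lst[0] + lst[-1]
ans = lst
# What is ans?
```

Trace:
`lst = [20, 7, 20, 23, 13]` → lst = [20, 7, 20, 23, 13]
`lst.append(78)` → lst = [20, 7, 20, 23, 13, 78]
`lst.pop(0)` → lst = [7, 20, 23, 13, 78]
`lst[1] = lst[0] + lst[-1]` → lst = [7, 85, 23, 13, 78]
`ans = lst` → ans = [7, 85, 23, 13, 78]
So ans = [7, 85, 23, 13, 78]

Answer: [7, 85, 23, 13, 78]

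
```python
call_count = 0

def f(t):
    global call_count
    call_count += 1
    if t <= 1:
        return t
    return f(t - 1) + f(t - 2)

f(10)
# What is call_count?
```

Calls(t) = 1 + Calls(t-1) + Calls(t-2); Calls(0)=Calls(1)=1. For t=10 this gives 177.

Answer: 177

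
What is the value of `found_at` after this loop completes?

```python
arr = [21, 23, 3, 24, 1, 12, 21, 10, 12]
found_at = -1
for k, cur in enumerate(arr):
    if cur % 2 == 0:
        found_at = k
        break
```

First even number index in [21, 23, 3, 24, 1, 12, 21, 10, 12]
`found_at` takes the values: -1 → 3

Answer: 3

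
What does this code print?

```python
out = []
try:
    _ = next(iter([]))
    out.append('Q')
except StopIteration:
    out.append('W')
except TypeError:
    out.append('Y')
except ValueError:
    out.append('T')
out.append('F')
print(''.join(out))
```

Execution trace: 'W' (except StopIteration) → 'F' (after the try/except). Output: WF

Answer: WF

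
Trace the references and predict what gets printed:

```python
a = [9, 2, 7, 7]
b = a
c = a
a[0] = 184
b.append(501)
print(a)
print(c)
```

Key concept: multiple aliases.
Step by step:
`a = [9, 2, 7, 7]` → a = [9, 2, 7, 7]
`b = a` → b = [9, 2, 7, 7] (same object as a)
`c = a` → c = [9, 2, 7, 7] (same object as a, b)
`a[0] = 184` → a = [184, 2, 7, 7] (same object as b, c); b = [184, 2, 7, 7] (same object as a, c); c = [184, 2, 7, 7] (same object as a, b)
`b.append(501)` → a = [184, 2, 7, 7, 501] (same object as b, c); b = [184, 2, 7, 7, 501] (same object as a, c); c = [184, 2, 7, 7, 501] (same object as a, b)
`print(a)` → prints [184, 2, 7, 7, 501]
`print(c)` → prints [184, 2, 7, 7, 501]

Answer:
[184, 2, 7, 7, 501]
[184, 2, 7, 7, 501]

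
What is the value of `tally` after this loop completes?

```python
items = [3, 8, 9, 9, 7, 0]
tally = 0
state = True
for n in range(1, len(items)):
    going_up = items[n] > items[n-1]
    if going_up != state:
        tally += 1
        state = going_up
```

Count direction changes in [3, 8, 9, 9, 7, 0]
`tally` takes the values: 0 → 1

Answer: 1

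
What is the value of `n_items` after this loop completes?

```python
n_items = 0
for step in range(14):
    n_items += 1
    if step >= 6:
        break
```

Loop breaks when step reaches 6, n_items is 7
`n_items` takes the values: 0 → 1 → 2 → 3 → 4 → 5 → 6 → 7

Answer: 7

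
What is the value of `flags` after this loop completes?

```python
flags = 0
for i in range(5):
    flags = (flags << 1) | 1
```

Build 5 consecutive 1-bits: 0b11111
`flags` takes the values: 0 → 1 → 3 → 7 → 15 → 31

Answer: 31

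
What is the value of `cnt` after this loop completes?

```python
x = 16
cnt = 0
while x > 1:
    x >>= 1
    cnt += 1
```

Count right shifts until 1
`cnt` takes the values: 0 → 1 → 2 → 3 → 4

Answer: 4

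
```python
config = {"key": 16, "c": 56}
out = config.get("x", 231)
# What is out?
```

Trace:
`config = {"key": 16, "c": 56}` → config = {'key': 16, 'c': 56}
`out = config.get("x", 231)` → out = 231
So out = 231

Answer: 231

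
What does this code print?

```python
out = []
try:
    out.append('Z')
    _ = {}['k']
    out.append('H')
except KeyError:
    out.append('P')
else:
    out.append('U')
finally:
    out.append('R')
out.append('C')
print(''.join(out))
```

Execution trace: 'Z' (try body) → 'P' (except KeyError) → 'R' (finally) → 'C' (after the try/except). Output: ZPRC

Answer: ZPRC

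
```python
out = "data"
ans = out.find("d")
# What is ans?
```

Trace:
`out = "data"` → out = 'data'
`ans = out.find("d")` → ans = 0
So ans = 0

Answer: 0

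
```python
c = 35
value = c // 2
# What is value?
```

Trace:
`c = 35` → c = 35
`value = c // 2` → value = 17
So value = 17

Answer: 17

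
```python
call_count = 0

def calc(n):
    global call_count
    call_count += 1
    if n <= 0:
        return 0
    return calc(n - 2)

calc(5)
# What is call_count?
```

Linear recursion stepping by 2: 4 calls from n=5 down to ≤0.

Answer: 4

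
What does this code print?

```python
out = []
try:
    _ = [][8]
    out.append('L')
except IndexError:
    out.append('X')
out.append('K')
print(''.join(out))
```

Execution trace: 'X' (except IndexError) → 'K' (after the try/except). Output: XK

Answer: XK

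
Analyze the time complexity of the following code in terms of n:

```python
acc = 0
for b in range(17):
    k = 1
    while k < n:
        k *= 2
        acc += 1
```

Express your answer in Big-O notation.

Each loop level contributes: 1 × log n. Multiplying the contributions gives O(log n).

Answer: O(log n)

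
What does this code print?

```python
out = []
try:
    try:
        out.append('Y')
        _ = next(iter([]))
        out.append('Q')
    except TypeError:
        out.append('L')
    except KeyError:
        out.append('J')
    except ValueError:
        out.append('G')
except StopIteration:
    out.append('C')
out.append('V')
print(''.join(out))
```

Execution trace: 'Y' (try body) → 'C' (outer except StopIteration) → 'V' (after the try/except). Output: YCV

Answer: YCV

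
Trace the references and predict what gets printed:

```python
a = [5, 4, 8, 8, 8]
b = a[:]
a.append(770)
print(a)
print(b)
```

Key concept: slice [:] creates copy.
Step by step:
`a = [5, 4, 8, 8, 8]` → a = [5, 4, 8, 8, 8]
`b = a[:]` → b = [5, 4, 8, 8, 8]
`a.append(770)` → a = [5, 4, 8, 8, 8, 770]
`print(a)` → prints [5, 4, 8, 8, 8, 770]
`print(b)` → prints [5, 4, 8, 8, 8]

Answer:
[5, 4, 8, 8, 8, 770]
[5, 4, 8, 8, 8]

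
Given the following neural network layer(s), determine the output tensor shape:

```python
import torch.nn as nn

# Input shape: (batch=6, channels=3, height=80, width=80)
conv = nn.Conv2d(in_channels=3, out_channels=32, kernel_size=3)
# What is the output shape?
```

Input: (6, 3, 80, 80) -> Output: (6, 32, 78, 78)

Answer: (6, 32, 78, 78)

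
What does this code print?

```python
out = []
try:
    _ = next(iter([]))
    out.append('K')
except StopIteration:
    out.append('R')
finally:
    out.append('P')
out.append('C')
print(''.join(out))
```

Execution trace: 'R' (except StopIteration) → 'P' (finally) → 'C' (after the try/except). Output: RPC

Answer: RPC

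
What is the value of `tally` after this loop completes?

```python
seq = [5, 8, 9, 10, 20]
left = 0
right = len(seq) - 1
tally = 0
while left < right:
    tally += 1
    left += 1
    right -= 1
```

Iterations until pointers meet (list length 5)
`tally` takes the values: 0 → 1 → 2

Answer: 2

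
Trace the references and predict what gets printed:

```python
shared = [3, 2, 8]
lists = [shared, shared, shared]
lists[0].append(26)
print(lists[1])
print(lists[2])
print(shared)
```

Key concept: list of same reference.
Step by step:
`shared = [3, 2, 8]` → shared = [3, 2, 8]
`lists = [shared, shared, shared]` → lists = [[3, 2, 8], [3, 2, 8], [3, 2, 8]]
`lists[0].append(26)` → shared = [3, 2, 8, 26]; lists = [[3, 2, 8, 26], [3, 2, 8, 26], [3, 2, 8, 26]]
`print(lists[1])` → prints [3, 2, 8, 26]
`print(lists[2])` → prints [3, 2, 8, 26]
`print(shared)` → prints [3, 2, 8, 26]

Answer:
[3, 2, 8, 26]
[3, 2, 8, 26]
[3, 2, 8, 26]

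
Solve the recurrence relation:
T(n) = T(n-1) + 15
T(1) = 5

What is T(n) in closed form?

Unrolling: T(n) = T(1) + 15·(n-1) = 5 + 15(n-1) = 15n - 10.

Answer: T(n) = 15n - 10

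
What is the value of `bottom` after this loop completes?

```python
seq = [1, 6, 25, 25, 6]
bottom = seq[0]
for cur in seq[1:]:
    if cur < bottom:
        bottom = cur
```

Minimum of [1, 6, 25, 25, 6]
`bottom` takes the values: 1

Answer: 1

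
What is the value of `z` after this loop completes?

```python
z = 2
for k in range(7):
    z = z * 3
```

Multiply by 3, 7 times: 2 * 3^7 = 4374
`z` takes the values: 2 → 6 → 18 → 54 → 162 → 486 → 1458 → 4374

Answer: 4374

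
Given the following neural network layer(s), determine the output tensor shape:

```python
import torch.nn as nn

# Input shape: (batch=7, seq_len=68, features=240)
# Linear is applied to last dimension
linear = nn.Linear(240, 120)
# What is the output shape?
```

Input: (7, 68, 240) -> Output: (7, 68, 120)

Answer: (7, 68, 120)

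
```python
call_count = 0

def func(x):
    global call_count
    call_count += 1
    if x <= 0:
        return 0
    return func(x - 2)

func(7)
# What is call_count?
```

Linear recursion stepping by 2: 5 calls from x=7 down to ≤0.

Answer: 5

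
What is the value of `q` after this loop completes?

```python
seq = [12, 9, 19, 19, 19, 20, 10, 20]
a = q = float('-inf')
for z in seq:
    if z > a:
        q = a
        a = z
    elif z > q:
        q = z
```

Second largest (with repeats) in [12, 9, 19, 19, 19, 20, 10, 20]
`q` takes the values: -inf → 9 → 12 → 19 → 20

Answer: 20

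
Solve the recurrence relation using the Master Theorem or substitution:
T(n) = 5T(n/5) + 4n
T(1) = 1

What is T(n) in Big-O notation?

By Master Theorem: a=5, b=5, f(n)=4n. Since log_5(5) = 1 and f(n) = Θ(n^1), Case 2 applies. T(n) = O(n log n).

Answer: O(n log n)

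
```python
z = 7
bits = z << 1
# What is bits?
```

Trace:
`z = 7` → z = 7
`bits = z << 1` → bits = 14
So bits = 14

Answer: 14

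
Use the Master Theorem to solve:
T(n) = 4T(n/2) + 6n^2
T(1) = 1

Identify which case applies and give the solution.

a=4, b=2, f(n)=6n^2. log_2(4) = 2. Since c=2 = 2, Case 2 applies: T(n) = Θ(n^log_b(a) · log n) = O(n^2 log n).

Answer: O(n^2 log n) - Case 2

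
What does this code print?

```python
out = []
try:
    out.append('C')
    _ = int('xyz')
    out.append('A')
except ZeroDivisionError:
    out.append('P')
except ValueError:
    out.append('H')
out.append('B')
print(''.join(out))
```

Execution trace: 'C' (try body) → 'H' (except ValueError) → 'B' (after the try/except). Output: CHB

Answer: CHB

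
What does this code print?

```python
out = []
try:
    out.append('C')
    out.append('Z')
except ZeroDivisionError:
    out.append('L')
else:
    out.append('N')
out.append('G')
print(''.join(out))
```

Execution trace: 'C' (try body) → 'Z' (try body, no exception) → 'N' (else) → 'G' (after the try/except). Output: CZNG

Answer: CZNG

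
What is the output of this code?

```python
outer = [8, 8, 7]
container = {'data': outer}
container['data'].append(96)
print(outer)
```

Key concept: dict holds reference to list.
Step by step:
`outer = [8, 8, 7]` → outer = [8, 8, 7]
`container = {'data': outer}` → container = {'data': [8, 8, 7]}
`container['data'].append(96)` → outer = [8, 8, 7, 96]; container = {'data': [8, 8, 7, 96]}
`print(outer)` → prints [8, 8, 7, 96]

Answer: [8, 8, 7, 96]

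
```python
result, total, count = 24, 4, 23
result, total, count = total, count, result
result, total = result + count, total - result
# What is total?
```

Trace:
`result, total, count = 24, 4, 23` → result = 24; total = 4; count = 23
`result, total, count = total, count, result` → result = 4; total = 23; count = 24
`result, total = result + count, total - result` → result = 28; total = 19
So total = 19

Answer: 19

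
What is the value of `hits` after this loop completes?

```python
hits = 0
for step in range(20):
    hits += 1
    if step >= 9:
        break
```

Loop breaks when step reaches 9, hits is 10
`hits` takes the values: 0 → 1 → 2 → 3 → 4 → 5 → 6 → 7 → 8 → 9 → 10

Answer: 10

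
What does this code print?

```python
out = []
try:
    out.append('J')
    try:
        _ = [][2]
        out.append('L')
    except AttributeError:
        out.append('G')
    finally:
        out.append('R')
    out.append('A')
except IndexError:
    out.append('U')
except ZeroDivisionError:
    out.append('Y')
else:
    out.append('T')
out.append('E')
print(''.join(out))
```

Execution trace: 'J' (try body) → 'R' (inner finally) → 'U' (except IndexError) → 'E' (after the try/except). Output: JRUE

Answer: JRUE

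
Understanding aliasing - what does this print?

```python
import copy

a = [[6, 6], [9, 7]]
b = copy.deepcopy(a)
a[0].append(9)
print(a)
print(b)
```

Key concept: deep copy is fully independent.
Step by step:
`a = [[6, 6], [9, 7]]` → a = [[6, 6], [9, 7]]
`b = copy.deepcopy(a)` → b = [[6, 6], [9, 7]]
`a[0].append(9)` → a = [[6, 6, 9], [9, 7]]
`print(a)` → prints [[6, 6, 9], [9, 7]]
`print(b)` → prints [[6, 6], [9, 7]]

Answer:
[[6, 6, 9], [9, 7]]
[[6, 6], [9, 7]]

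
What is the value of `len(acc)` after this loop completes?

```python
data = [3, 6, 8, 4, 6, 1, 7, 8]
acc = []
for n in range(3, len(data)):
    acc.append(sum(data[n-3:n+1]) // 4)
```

Number of 4-element averages
`acc` takes the values: [] → [5] → [5, 6] → [5, 6, 4] → [5, 6, 4, 4] → [5, 6, 4, 4, 5]
So `len(acc)` = 5

Answer: 5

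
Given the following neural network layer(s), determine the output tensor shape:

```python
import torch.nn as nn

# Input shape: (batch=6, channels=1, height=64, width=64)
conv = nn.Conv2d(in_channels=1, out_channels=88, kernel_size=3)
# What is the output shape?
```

Input: (6, 1, 64, 64) -> Output: (6, 88, 62, 62)

Answer: (6, 88, 62, 62)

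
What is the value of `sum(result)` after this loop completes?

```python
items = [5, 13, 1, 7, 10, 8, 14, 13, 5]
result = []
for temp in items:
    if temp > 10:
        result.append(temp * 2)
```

Sum of doubled values > 10
`result` takes the values: [] → [26] → [26, 28] → [26, 28, 26]
So `sum(result)` = 80

Answer: 80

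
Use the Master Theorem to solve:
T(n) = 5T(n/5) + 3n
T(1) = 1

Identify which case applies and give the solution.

a=5, b=5, f(n)=3n. log_5(5) = 1. Since c=1 = 1, Case 2 applies: T(n) = Θ(n^log_b(a) · log n) = O(n log n).

Answer: O(n log n) - Case 2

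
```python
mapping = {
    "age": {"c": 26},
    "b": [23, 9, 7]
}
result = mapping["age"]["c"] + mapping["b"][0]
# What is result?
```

Trace:
`mapping = { ...` → mapping = {'age': {'c': 26}, 'b': [23, 9, 7]}
`result = mapping["age"]["c"] + mapping["b"][0]` → result = 49
So result = 49

Answer: 49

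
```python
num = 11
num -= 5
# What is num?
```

Trace:
`num = 11` → num = 11
`num -= 5` → num = 6
So num = 6

Answer: 6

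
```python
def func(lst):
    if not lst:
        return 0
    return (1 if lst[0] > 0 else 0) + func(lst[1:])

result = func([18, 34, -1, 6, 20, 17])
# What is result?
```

Count of positive elements in [18, 34, -1, 6, 20, 17] = 5

Answer: 5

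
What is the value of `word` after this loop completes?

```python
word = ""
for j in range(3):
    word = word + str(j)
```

Concatenate digits 0 to 2
`word` takes the values: "" → "0" → "01" → "012"

Answer: "012"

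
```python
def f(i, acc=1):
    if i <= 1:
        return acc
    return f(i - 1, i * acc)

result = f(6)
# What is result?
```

Accumulator trace (n, acc): (6, 1) -> (5, 6) -> (4, 30) -> (3, 120) -> (2, 360) -> (1, 720) -> return 720

Answer: 720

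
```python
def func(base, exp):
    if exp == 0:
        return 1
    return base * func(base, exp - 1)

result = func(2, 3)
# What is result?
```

func(2, 3) = 2 * 2 * 2 = 8

Answer: 8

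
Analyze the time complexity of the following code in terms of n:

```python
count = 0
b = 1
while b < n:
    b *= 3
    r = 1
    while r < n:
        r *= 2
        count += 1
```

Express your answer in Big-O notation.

Each loop level contributes: log n × log n. Multiplying the contributions gives O(log² n).

Answer: O(log² n)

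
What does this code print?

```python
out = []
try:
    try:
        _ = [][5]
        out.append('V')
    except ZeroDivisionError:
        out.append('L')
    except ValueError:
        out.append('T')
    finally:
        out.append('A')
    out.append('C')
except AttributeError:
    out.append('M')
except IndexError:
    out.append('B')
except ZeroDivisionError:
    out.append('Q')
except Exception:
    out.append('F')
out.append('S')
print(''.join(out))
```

Execution trace: 'A' (inner finally) → 'B' (except IndexError) → 'S' (after the try/except). Output: ABS

Answer: ABS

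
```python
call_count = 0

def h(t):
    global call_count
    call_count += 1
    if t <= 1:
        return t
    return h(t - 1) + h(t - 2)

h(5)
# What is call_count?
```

Calls(t) = 1 + Calls(t-1) + Calls(t-2); Calls(0)=Calls(1)=1. For t=5 this gives 15.

Answer: 15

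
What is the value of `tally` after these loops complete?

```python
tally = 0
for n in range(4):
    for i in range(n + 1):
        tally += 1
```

Triangle: 1 + 2 + ... + 4
`tally` takes the values: 0 → 1 → 2 → 3 → 4 → 5 → 6 → 7 → 8 → 9 → 10

Answer: 10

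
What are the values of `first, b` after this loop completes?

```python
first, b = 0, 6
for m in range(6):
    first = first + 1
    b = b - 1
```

first goes 0→6, b goes 6→0
`first, b` takes the values: (0, 6) → (1, 6) → (1, 5) → (2, 5) → (2, 4) → (3, 4) → (3, 3) → (4, 3) → (4, 2) → (5, 2) → (5, 1) → (6, 1) → (6, 0)

Answer: 6, 0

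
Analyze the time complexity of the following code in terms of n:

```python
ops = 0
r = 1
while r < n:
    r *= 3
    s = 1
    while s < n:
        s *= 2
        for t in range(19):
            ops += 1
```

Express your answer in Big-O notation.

Each loop level contributes: log n × log n × 1. Multiplying the contributions gives O(log² n).

Answer: O(log² n)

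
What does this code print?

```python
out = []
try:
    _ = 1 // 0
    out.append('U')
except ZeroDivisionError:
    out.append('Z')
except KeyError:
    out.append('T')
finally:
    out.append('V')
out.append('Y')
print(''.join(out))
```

Execution trace: 'Z' (except ZeroDivisionError) → 'V' (finally) → 'Y' (after the try/except). Output: ZVY

Answer: ZVY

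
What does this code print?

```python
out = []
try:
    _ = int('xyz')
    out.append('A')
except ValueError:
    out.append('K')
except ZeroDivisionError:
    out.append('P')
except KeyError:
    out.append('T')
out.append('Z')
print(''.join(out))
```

Execution trace: 'K' (except ValueError) → 'Z' (after the try/except). Output: KZ

Answer: KZ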